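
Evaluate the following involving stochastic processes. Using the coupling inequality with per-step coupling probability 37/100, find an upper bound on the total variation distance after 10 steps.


TV distance bound <= (1-delta)^n
= (1 - 0.3700)^10
= 0.6300^10
= 0.0098

0.0098


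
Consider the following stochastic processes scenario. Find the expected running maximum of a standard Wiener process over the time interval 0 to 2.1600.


E(max B(s)) = sqrt(2t/pi)
= sqrt(2*2.1600/pi)
= sqrt(1.3751)
= 1.1726

1.1726


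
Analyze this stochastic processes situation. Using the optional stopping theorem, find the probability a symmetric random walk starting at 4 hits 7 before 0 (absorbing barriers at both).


By optional stopping theorem: E(M at tau) = M(0) = 4
P(hit 7)*7 + P(hit 0)*0 = 4
P(hit 7) = (4 - 0)/(7 - 0) = 4/7 = 0.5714

0.5714


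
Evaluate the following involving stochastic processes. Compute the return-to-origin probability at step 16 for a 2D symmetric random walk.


P = C(16,8)^2 / 4^16
= 12870^2 / 4294967296
= 165636900 / 4294967296
= 0.0386

0.0386


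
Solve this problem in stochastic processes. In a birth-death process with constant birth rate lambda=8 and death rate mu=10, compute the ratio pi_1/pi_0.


For birth-death process, pi_n/pi_0 = (lambda/mu)^n
= (8/10)^1
= 0.8000

0.8000


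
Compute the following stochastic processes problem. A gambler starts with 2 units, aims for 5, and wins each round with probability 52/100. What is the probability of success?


Gambler's ruin formula:
r = q/p = 0.4800/0.5200 = 0.9231
P(win) = (1 - r^i)/(1 - r^N)
= (1 - 0.9231^2)/(1 - 0.9231^5)
= 0.4485

0.4485


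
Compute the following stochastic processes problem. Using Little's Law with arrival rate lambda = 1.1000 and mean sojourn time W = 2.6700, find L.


Little's Law: L = lambda * W
= 1.1000 * 2.6700
= 2.9370

2.9370


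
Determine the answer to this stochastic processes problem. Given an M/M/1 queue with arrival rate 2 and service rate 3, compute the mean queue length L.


rho = 2/3 = 0.6667
L = rho/(1-rho)
= 0.6667/0.3333
= 2.0000

2.0000


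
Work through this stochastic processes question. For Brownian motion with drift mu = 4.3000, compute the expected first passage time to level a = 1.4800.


Expected first passage time = a/mu
= 1.4800/4.3000
= 0.3442

0.3442


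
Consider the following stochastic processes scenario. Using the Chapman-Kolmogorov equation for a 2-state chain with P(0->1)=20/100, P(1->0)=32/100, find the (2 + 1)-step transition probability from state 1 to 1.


P^3 = P^2 * P^1
Computing via matrix multiplication of the transition matrix.
Entry (1,1) of P^3 = 0.4527

0.4527


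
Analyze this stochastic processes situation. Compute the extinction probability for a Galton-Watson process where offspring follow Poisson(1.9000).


Since mu = 1.9000 > 1, extinction prob q < 1.
Solve s = exp(mu*(s-1)) iteratively.
q = 0.2328

0.2328


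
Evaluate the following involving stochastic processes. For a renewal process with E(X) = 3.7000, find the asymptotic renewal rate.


Long-run renewal rate = 1/E(X)
= 1/3.7000
= 0.2703

0.2703


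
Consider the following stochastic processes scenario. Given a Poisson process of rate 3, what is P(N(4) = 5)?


P(N(t)=k) = (lambda*t)^k * exp(-lambda*t) / k!
lambda*t = 12
= 12^5 * exp(-12) / 5!
= 248832 * 6.1442e-06 / 120
= 0.0127

0.0127


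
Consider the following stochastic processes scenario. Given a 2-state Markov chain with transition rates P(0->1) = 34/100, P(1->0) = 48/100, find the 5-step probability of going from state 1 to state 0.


Computing P^5 by matrix multiplication.
P = [[0.6600, 0.3400], [0.4800, 0.5200]]
After raising P to the power 5:
P^5(1,0) = 0.5853

0.5853


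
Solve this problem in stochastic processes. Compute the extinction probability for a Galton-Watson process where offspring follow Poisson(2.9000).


Since mu = 2.9000 > 1, extinction prob q < 1.
Solve s = exp(mu*(s-1)) iteratively.
q = 0.0668

0.0668


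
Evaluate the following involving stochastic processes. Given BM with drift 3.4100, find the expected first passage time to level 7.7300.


Expected first passage time = a/mu
= 7.7300/3.4100
= 2.2669

2.2669


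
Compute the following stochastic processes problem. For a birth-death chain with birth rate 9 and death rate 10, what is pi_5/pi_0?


For birth-death process, pi_n/pi_0 = (lambda/mu)^n
= (9/10)^5
= 0.5905

0.5905


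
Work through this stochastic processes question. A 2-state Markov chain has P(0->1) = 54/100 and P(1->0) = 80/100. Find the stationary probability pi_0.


Stationary distribution: pi_0 = p10/(p01+p10), pi_1 = p01/(p01+p10)
p01 = 0.5400, p10 = 0.8000
pi_0 = 0.5970

0.5970


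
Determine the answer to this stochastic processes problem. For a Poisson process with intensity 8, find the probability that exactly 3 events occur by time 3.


P(N(t)=k) = (lambda*t)^k * exp(-lambda*t) / k!
lambda*t = 24
= 24^3 * exp(-24) / 3!
= 13824 * 3.7751e-11 / 6
= 8.6979e-08

8.6979e-08


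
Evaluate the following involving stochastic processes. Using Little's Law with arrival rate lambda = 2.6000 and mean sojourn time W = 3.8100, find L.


Little's Law: L = lambda * W
= 2.6000 * 3.8100
= 9.9060

9.9060


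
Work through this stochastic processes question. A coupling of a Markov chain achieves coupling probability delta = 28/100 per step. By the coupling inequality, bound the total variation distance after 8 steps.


TV distance bound <= (1-delta)^n
= (1 - 0.2800)^8
= 0.7200^8
= 0.0722

0.0722


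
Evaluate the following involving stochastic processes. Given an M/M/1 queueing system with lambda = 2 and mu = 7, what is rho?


rho = lambda/mu
= 2/7
= 0.2857

0.2857


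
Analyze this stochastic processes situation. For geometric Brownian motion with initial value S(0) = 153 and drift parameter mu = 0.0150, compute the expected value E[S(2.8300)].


E[S(t)] = S(0) * exp(mu * t)
= 153 * exp(0.0150 * 2.8300)
= 153 * 1.0434
= 159.6347

159.6347


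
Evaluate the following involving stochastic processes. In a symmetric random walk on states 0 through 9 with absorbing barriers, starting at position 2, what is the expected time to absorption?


For symmetric RW on 0,...,N with absorbing barriers, E(i) = i*(N-i)
E(2) = 2 * 7 = 14

14


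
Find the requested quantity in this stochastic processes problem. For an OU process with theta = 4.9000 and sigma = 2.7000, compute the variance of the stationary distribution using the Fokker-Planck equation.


Stationary variance = sigma^2 / (2*theta)
= 2.7000^2 / (2*4.9000)
= 7.2900 / 9.8000
= 0.7439

0.7439


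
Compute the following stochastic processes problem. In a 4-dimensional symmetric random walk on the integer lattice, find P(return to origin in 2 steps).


P(return in 2 steps) = P(reverse first step) = 1/(2d)
= 1/8
= 0.1250

0.1250


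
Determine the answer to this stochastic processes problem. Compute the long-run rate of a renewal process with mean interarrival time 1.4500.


Long-run renewal rate = 1/E(X)
= 1/1.4500
= 0.6897

0.6897


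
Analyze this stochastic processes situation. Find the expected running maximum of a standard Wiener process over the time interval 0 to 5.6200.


E(max B(s)) = sqrt(2t/pi)
= sqrt(2*5.6200/pi)
= sqrt(3.5778)
= 1.8915

1.8915


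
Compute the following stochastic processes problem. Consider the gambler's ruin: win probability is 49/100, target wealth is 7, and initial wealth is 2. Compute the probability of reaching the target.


Gambler's ruin formula:
r = q/p = 0.5100/0.4900 = 1.0408
P(win) = (1 - r^i)/(1 - r^N)
= (1 - 1.0408^2)/(1 - 1.0408^7)
= 0.2577

0.2577


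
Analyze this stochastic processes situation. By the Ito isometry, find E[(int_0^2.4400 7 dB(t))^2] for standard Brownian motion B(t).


By Ito isometry: E[(int f dB)^2] = int f^2 dt
= 7^2 * 2.4400
= 49 * 2.4400 = 119.5600

119.5600


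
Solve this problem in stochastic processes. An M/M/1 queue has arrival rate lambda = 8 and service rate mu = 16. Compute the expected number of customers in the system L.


rho = 8/16 = 0.5000
L = rho/(1-rho)
= 0.5000/0.5000
= 1.0000

1.0000


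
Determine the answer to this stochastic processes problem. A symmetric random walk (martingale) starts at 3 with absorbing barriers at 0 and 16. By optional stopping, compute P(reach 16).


By optional stopping theorem: E(M at tau) = M(0) = 3
P(hit 16)*16 + P(hit 0)*0 = 3
P(hit 16) = (3 - 0)/(16 - 0) = 3/16 = 0.1875

0.1875


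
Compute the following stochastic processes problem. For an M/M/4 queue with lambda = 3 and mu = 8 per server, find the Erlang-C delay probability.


a = lambda/mu = 0.3750
rho = a/c = 0.0938
Erlang-C formula applied:
C(c,a) = 6.2488e-04

6.2488e-04


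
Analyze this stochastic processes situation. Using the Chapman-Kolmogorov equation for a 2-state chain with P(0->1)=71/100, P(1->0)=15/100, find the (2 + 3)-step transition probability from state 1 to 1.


P^5 = P^2 * P^3
Computing via matrix multiplication of the transition matrix.
Entry (1,1) of P^5 = 0.8256

0.8256


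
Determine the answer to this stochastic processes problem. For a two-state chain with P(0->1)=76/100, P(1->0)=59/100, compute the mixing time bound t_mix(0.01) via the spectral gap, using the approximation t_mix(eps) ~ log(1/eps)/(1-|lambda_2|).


lambda_2 = |1 - p01 - p10| = |1 - 0.7600 - 0.5900| = 0.3500
t_mix ~ log(1/eps)/(1 - |lambda_2|)
= log(100)/(1 - 0.3500) = 4.6052/0.6500
= 7.0849

7.0849


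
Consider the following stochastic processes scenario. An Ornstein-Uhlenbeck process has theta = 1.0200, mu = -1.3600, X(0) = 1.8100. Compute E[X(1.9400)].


E[X(t)] = mu + (X(0) - mu)*exp(-theta*t)
= -1.3600 + (1.8100 - -1.3600)*exp(-1.0200*1.9400)
= -1.3600 + 3.1700 * 0.1382
= -0.9218

-0.9218


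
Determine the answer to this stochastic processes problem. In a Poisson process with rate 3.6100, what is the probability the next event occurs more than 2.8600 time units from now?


P(X > t) = exp(-lambda * t)
= exp(-3.6100 * 2.8600)
= exp(-10.3246) = 3.2816e-05

3.2816e-05


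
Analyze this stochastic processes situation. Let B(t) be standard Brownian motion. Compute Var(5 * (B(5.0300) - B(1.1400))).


Var(alpha*(B(t)-B(s))) = alpha^2 * (t-s)
= 5^2 * (5.0300 - 1.1400)
= 25 * 3.8900
= 97.2500

97.2500


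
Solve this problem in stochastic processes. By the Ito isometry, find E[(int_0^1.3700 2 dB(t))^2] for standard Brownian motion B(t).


By Ito isometry: E[(int f dB)^2] = int f^2 dt
= 2^2 * 1.3700
= 4 * 1.3700 = 5.4800

5.4800


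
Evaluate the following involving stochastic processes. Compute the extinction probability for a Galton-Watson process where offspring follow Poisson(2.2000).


Since mu = 2.2000 > 1, extinction prob q < 1.
Solve s = exp(mu*(s-1)) iteratively.
q = 0.1563

0.1563


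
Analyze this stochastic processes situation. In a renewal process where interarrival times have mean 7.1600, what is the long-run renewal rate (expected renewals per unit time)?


Long-run renewal rate = 1/E(X)
= 1/7.1600
= 0.1397

0.1397


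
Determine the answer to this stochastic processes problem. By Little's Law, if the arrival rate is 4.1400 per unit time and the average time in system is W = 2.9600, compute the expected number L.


Little's Law: L = lambda * W
= 4.1400 * 2.9600
= 12.2544

12.2544


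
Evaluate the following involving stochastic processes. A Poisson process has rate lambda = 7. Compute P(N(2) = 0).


P(N(t)=k) = (lambda*t)^k * exp(-lambda*t) / k!
lambda*t = 14
= 14^0 * exp(-14) / 0!
= 1 * 8.3153e-07 / 1
= 8.3153e-07

8.3153e-07


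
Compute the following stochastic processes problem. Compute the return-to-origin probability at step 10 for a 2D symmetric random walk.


P = C(10,5)^2 / 4^10
= 252^2 / 1048576
= 63504 / 1048576
= 0.0606

0.0606


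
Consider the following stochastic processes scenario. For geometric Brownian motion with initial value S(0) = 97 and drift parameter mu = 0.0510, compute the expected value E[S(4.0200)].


E[S(t)] = S(0) * exp(mu * t)
= 97 * exp(0.0510 * 4.0200)
= 97 * 1.2275
= 119.0723

119.0723


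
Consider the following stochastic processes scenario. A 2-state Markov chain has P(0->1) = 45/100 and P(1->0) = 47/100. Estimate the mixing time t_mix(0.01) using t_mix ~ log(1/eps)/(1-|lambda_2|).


lambda_2 = |1 - p01 - p10| = |1 - 0.4500 - 0.4700| = 0.0800
t_mix ~ log(1/eps)/(1 - |lambda_2|)
= log(100)/(1 - 0.0800) = 4.6052/0.9200
= 5.0056

5.0056


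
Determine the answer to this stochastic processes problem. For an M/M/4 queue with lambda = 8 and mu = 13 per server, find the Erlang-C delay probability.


a = lambda/mu = 0.6154
rho = a/c = 0.1538
Erlang-C formula applied:
C(c,a) = 0.0038

0.0038


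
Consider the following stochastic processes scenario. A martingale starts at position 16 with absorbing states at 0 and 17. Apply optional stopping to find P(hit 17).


By optional stopping theorem: E(M at tau) = M(0) = 16
P(hit 17)*17 + P(hit 0)*0 = 16
P(hit 17) = (16 - 0)/(17 - 0) = 16/17 = 0.9412

0.9412


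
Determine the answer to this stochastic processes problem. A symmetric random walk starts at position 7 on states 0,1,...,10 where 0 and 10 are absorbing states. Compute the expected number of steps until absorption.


For symmetric RW on 0,...,N with absorbing barriers, E(i) = i*(N-i)
E(7) = 7 * 3 = 21

21


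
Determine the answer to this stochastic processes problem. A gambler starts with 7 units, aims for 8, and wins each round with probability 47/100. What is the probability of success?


Gambler's ruin formula:
r = q/p = 0.5300/0.4700 = 1.1277
P(win) = (1 - r^i)/(1 - r^N)
= (1 - 1.1277^7)/(1 - 1.1277^8)
= 0.8167

0.8167


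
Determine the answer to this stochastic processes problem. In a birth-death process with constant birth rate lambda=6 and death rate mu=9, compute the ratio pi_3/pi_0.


For birth-death process, pi_n/pi_0 = (lambda/mu)^n
= (6/9)^3
= 0.2963

0.2963


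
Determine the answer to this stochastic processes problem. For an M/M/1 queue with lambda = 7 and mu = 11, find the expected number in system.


rho = 7/11 = 0.6364
L = rho/(1-rho)
= 0.6364/0.3636
= 1.7500

1.7500


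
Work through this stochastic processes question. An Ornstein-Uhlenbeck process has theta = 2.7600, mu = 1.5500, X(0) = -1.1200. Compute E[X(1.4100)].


E[X(t)] = mu + (X(0) - mu)*exp(-theta*t)
= 1.5500 + (-1.1200 - 1.5500)*exp(-2.7600*1.4100)
= 1.5500 + -2.6700 * 0.0204
= 1.4955

1.4955


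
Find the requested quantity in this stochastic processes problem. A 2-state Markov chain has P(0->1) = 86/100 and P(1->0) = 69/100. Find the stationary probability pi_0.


Stationary distribution: pi_0 = p10/(p01+p10), pi_1 = p01/(p01+p10)
p01 = 0.8600, p10 = 0.6900
pi_0 = 0.4452

0.4452


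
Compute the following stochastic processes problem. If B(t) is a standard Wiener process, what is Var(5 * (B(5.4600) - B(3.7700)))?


Var(alpha*(B(t)-B(s))) = alpha^2 * (t-s)
= 5^2 * (5.4600 - 3.7700)
= 25 * 1.6900
= 42.2500

42.2500


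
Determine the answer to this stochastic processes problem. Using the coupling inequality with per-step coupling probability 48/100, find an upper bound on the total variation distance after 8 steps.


TV distance bound <= (1-delta)^n
= (1 - 0.4800)^8
= 0.5200^8
= 0.0053

0.0053


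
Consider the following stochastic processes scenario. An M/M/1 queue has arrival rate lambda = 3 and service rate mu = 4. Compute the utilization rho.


rho = lambda/mu
= 3/4
= 0.7500

0.7500


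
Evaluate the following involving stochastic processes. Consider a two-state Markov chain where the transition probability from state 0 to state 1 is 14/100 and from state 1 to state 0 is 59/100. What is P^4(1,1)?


Computing P^4 by matrix multiplication.
P = [[0.8600, 0.1400], [0.5900, 0.4100]]
After raising P to the power 4:
P^4(1,1) = 0.1961

0.1961


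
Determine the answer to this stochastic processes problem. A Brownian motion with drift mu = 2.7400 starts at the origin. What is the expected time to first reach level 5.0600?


Expected first passage time = a/mu
= 5.0600/2.7400
= 1.8467

1.8467


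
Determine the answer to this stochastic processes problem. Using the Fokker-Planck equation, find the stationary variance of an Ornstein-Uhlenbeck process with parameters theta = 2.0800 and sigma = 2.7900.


Stationary variance = sigma^2 / (2*theta)
= 2.7900^2 / (2*2.0800)
= 7.7841 / 4.1600
= 1.8712

1.8712


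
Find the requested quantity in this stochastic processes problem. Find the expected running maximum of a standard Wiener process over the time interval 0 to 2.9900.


E(max B(s)) = sqrt(2t/pi)
= sqrt(2*2.9900/pi)
= sqrt(1.9035)
= 1.3797

1.3797


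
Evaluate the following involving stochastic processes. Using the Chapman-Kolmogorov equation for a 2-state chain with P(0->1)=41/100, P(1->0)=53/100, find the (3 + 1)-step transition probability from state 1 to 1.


P^4 = P^3 * P^1
Computing via matrix multiplication of the transition matrix.
Entry (1,1) of P^4 = 0.4362

0.4362


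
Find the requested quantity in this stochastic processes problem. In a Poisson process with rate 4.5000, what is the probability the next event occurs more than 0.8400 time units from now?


P(X > t) = exp(-lambda * t)
= exp(-4.5000 * 0.8400)
= exp(-3.7800) = 0.0228

0.0228


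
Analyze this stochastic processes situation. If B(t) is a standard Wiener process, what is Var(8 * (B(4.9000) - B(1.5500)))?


Var(alpha*(B(t)-B(s))) = alpha^2 * (t-s)
= 8^2 * (4.9000 - 1.5500)
= 64 * 3.3500
= 214.4000

214.4000


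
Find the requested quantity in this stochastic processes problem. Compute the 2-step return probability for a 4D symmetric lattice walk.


P(return in 2 steps) = P(reverse first step) = 1/(2d)
= 1/8
= 0.1250

0.1250


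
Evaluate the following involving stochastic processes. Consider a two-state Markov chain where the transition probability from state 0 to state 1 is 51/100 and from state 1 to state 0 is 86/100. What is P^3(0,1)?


Computing P^3 by matrix multiplication.
P = [[0.4900, 0.5100], [0.8600, 0.1400]]
After raising P to the power 3:
P^3(0,1) = 0.3911

0.3911


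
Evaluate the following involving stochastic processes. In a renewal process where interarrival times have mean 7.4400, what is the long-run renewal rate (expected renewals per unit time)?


Long-run renewal rate = 1/E(X)
= 1/7.4400
= 0.1344

0.1344


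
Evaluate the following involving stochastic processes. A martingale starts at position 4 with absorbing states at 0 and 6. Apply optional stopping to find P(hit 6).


By optional stopping theorem: E(M at tau) = M(0) = 4
P(hit 6)*6 + P(hit 0)*0 = 4
P(hit 6) = (4 - 0)/(6 - 0) = 2/3 = 0.6667

0.6667


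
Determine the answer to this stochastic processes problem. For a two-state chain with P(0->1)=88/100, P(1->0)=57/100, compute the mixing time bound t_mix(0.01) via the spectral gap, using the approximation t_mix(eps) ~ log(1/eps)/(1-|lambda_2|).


lambda_2 = |1 - p01 - p10| = |1 - 0.8800 - 0.5700| = 0.4500
t_mix ~ log(1/eps)/(1 - |lambda_2|)
= log(100)/(1 - 0.4500) = 4.6052/0.5500
= 8.3730

8.3730


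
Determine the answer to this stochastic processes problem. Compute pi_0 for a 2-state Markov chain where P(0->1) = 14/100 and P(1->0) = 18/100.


Stationary distribution: pi_0 = p10/(p01+p10), pi_1 = p01/(p01+p10)
p01 = 0.1400, p10 = 0.1800
pi_0 = 0.5625

0.5625


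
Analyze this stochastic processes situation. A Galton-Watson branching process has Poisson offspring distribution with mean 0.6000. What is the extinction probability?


Since mu = 0.6000 <= 1, extinction probability = 1.

1.0000


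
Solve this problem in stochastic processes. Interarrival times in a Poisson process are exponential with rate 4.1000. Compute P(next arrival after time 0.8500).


P(X > t) = exp(-lambda * t)
= exp(-4.1000 * 0.8500)
= exp(-3.4850) = 0.0307

0.0307


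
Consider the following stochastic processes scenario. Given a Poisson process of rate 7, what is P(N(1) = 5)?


P(N(t)=k) = (lambda*t)^k * exp(-lambda*t) / k!
lambda*t = 7
= 7^5 * exp(-7) / 5!
= 16807 * 9.1188e-04 / 120
= 0.1277

0.1277


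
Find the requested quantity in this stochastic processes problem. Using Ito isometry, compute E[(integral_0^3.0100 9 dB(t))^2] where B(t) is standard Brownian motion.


By Ito isometry: E[(int f dB)^2] = int f^2 dt
= 9^2 * 3.0100
= 81 * 3.0100 = 243.8100

243.8100


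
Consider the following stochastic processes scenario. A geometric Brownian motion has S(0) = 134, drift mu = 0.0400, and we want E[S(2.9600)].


E[S(t)] = S(0) * exp(mu * t)
= 134 * exp(0.0400 * 2.9600)
= 134 * 1.1257
= 150.8430

150.8430


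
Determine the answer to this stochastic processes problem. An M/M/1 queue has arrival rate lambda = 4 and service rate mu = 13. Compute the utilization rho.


rho = lambda/mu
= 4/13
= 0.3077

0.3077


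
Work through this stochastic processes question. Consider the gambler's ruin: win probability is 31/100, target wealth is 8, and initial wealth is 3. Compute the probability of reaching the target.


Gambler's ruin formula:
r = q/p = 0.6900/0.3100 = 2.2258
P(win) = (1 - r^i)/(1 - r^N)
= (1 - 2.2258^3)/(1 - 2.2258^8)
= 0.0167

0.0167


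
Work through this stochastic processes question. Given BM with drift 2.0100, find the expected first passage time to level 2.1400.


Expected first passage time = a/mu
= 2.1400/2.0100
= 1.0647

1.0647


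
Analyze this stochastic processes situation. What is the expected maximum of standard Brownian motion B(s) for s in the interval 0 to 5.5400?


E(max B(s)) = sqrt(2t/pi)
= sqrt(2*5.5400/pi)
= sqrt(3.5269)
= 1.8780

1.8780


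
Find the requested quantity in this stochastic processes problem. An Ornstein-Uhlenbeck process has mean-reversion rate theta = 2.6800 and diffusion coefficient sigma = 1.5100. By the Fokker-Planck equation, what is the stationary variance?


Stationary variance = sigma^2 / (2*theta)
= 1.5100^2 / (2*2.6800)
= 2.2801 / 5.3600
= 0.4254

0.4254


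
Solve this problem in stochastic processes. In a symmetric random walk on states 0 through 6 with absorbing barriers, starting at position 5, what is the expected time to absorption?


For symmetric RW on 0,...,N with absorbing barriers, E(i) = i*(N-i)
E(5) = 5 * 1 = 5

5


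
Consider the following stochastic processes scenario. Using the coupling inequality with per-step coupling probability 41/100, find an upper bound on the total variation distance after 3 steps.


TV distance bound <= (1-delta)^n
= (1 - 0.4100)^3
= 0.5900^3
= 0.2054

0.2054


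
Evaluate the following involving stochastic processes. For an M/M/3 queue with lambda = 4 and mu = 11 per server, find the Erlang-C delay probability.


a = lambda/mu = 0.3636
rho = a/c = 0.1212
Erlang-C formula applied:
C(c,a) = 0.0063

0.0063


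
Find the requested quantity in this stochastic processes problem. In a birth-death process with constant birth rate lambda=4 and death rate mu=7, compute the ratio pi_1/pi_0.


For birth-death process, pi_n/pi_0 = (lambda/mu)^n
= (4/7)^1
= 0.5714

0.5714


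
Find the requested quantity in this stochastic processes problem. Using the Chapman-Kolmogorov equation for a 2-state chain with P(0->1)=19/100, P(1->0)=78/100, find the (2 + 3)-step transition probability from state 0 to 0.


P^5 = P^2 * P^3
Computing via matrix multiplication of the transition matrix.
Entry (0,0) of P^5 = 0.8041

0.8041


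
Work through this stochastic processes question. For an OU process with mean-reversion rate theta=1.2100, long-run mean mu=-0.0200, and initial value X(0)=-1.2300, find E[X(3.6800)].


E[X(t)] = mu + (X(0) - mu)*exp(-theta*t)
= -0.0200 + (-1.2300 - -0.0200)*exp(-1.2100*3.6800)
= -0.0200 + -1.2100 * 0.0116
= -0.0341

-0.0341


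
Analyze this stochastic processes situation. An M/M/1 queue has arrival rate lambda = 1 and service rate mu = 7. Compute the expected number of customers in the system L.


rho = 1/7 = 0.1429
L = rho/(1-rho)
= 0.1429/0.8571
= 0.1667

0.1667


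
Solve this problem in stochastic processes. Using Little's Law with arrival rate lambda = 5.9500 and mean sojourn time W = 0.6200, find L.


Little's Law: L = lambda * W
= 5.9500 * 0.6200
= 3.6890

3.6890


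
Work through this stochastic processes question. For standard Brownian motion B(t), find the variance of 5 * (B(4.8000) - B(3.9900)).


Var(alpha*(B(t)-B(s))) = alpha^2 * (t-s)
= 5^2 * (4.8000 - 3.9900)
= 25 * 0.8100
= 20.2500

20.2500


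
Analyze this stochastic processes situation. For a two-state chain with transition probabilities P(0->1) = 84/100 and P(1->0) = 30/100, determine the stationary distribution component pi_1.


Stationary distribution: pi_0 = p10/(p01+p10), pi_1 = p01/(p01+p10)
p01 = 0.8400, p10 = 0.3000
pi_1 = 0.7368

0.7368


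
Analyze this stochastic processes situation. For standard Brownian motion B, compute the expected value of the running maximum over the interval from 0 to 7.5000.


E(max B(s)) = sqrt(2t/pi)
= sqrt(2*7.5000/pi)
= sqrt(4.7746)
= 2.1851

2.1851


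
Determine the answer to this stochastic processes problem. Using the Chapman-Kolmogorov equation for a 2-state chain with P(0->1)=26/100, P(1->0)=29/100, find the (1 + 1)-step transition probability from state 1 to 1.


P^2 = P^1 * P^1
Computing via matrix multiplication of the transition matrix.
Entry (1,1) of P^2 = 0.5795

0.5795


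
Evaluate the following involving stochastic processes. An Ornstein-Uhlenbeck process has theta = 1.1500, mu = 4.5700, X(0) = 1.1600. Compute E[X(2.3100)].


E[X(t)] = mu + (X(0) - mu)*exp(-theta*t)
= 4.5700 + (1.1600 - 4.5700)*exp(-1.1500*2.3100)
= 4.5700 + -3.4100 * 0.0702
= 4.3306

4.3306


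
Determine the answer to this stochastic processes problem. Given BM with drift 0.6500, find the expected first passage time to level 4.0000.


Expected first passage time = a/mu
= 4.0000/0.6500
= 6.1538

6.1538


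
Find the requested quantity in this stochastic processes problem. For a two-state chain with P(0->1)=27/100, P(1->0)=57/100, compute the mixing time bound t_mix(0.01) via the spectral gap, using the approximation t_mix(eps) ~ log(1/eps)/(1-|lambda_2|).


lambda_2 = |1 - p01 - p10| = |1 - 0.2700 - 0.5700| = 0.1600
t_mix ~ log(1/eps)/(1 - |lambda_2|)
= log(100)/(1 - 0.1600) = 4.6052/0.8400
= 5.4823

5.4823


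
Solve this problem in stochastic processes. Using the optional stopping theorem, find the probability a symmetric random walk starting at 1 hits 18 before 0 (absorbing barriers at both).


By optional stopping theorem: E(M at tau) = M(0) = 1
P(hit 18)*18 + P(hit 0)*0 = 1
P(hit 18) = (1 - 0)/(18 - 0) = 1/18 = 0.0556

0.0556


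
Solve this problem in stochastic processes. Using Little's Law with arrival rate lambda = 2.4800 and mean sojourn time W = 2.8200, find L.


Little's Law: L = lambda * W
= 2.4800 * 2.8200
= 6.9936

6.9936


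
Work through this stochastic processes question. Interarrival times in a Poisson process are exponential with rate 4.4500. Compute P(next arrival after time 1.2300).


P(X > t) = exp(-lambda * t)
= exp(-4.4500 * 1.2300)
= exp(-5.4735) = 0.0042

0.0042


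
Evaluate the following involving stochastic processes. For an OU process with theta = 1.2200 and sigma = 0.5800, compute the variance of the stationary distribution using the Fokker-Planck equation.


Stationary variance = sigma^2 / (2*theta)
= 0.5800^2 / (2*1.2200)
= 0.3364 / 2.4400
= 0.1379

0.1379


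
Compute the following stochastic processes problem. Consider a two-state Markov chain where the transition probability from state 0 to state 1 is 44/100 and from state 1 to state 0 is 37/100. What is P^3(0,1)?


Computing P^3 by matrix multiplication.
P = [[0.5600, 0.4400], [0.3700, 0.6300]]
After raising P to the power 3:
P^3(0,1) = 0.5395

0.5395


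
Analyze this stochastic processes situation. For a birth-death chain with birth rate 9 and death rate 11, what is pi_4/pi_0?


For birth-death process, pi_n/pi_0 = (lambda/mu)^n
= (9/11)^4
= 0.4481

0.4481


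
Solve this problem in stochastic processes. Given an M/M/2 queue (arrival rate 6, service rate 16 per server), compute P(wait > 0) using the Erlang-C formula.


a = lambda/mu = 0.3750
rho = a/c = 0.1875
Erlang-C formula applied:
C(c,a) = 0.0592

0.0592


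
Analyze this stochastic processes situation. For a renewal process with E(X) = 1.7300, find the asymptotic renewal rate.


Long-run renewal rate = 1/E(X)
= 1/1.7300
= 0.5780

0.5780


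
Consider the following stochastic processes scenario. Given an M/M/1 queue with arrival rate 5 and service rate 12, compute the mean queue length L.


rho = 5/12 = 0.4167
L = rho/(1-rho)
= 0.4167/0.5833
= 0.7143

0.7143


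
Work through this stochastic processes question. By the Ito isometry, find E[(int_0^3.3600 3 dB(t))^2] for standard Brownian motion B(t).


By Ito isometry: E[(int f dB)^2] = int f^2 dt
= 3^2 * 3.3600
= 9 * 3.3600 = 30.2400

30.2400


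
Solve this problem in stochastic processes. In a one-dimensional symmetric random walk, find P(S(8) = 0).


P(S(8) = 0) = C(8,4) / 4^4
= 70 / 256
= 0.2734

0.2734


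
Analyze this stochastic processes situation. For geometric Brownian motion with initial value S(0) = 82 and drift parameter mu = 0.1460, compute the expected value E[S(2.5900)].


E[S(t)] = S(0) * exp(mu * t)
= 82 * exp(0.1460 * 2.5900)
= 82 * 1.4596
= 119.6845

119.6845


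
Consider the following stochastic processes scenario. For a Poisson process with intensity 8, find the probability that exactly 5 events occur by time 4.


P(N(t)=k) = (lambda*t)^k * exp(-lambda*t) / k!
lambda*t = 32
= 32^5 * exp(-32) / 5!
= 33554432 * 1.2664e-14 / 120
= 3.5412e-09

3.5412e-09


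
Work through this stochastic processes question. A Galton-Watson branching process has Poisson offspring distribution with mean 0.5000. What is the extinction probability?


Since mu = 0.5000 <= 1, extinction probability = 1.

1.0000


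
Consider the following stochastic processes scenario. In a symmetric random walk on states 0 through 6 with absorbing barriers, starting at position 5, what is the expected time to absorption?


For symmetric RW on 0,...,N with absorbing barriers, E(i) = i*(N-i)
E(5) = 5 * 1 = 5

5


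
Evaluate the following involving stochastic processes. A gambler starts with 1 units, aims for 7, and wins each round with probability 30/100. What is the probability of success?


Gambler's ruin formula:
r = q/p = 0.7000/0.3000 = 2.3333
P(win) = (1 - r^i)/(1 - r^N)
= (1 - 2.3333^1)/(1 - 2.3333^7)
= 0.0036

0.0036


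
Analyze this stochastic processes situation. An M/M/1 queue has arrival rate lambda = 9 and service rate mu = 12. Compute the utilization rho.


rho = lambda/mu
= 9/12
= 0.7500

0.7500


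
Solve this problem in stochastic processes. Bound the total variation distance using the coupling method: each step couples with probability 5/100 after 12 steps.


TV distance bound <= (1-delta)^n
= (1 - 0.0500)^12
= 0.9500^12
= 0.5404

0.5404


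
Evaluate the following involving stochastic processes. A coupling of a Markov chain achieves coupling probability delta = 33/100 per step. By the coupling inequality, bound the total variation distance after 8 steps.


TV distance bound <= (1-delta)^n
= (1 - 0.3300)^8
= 0.6700^8
= 0.0406

0.0406


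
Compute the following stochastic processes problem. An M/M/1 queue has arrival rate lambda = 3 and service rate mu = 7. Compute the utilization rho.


rho = lambda/mu
= 3/7
= 0.4286

0.4286


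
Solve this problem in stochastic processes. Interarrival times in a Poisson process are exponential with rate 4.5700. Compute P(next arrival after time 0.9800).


P(X > t) = exp(-lambda * t)
= exp(-4.5700 * 0.9800)
= exp(-4.4786) = 0.0113

0.0113


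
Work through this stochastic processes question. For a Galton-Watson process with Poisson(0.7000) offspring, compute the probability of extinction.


Since mu = 0.7000 <= 1, extinction probability = 1.

1.0000


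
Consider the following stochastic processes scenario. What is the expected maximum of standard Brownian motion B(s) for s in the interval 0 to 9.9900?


E(max B(s)) = sqrt(2t/pi)
= sqrt(2*9.9900/pi)
= sqrt(6.3598)
= 2.5219

2.5219


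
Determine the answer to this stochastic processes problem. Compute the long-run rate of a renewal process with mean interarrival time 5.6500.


Long-run renewal rate = 1/E(X)
= 1/5.6500
= 0.1770

0.1770


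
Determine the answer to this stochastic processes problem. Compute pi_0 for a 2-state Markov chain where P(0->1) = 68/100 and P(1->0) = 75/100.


Stationary distribution: pi_0 = p10/(p01+p10), pi_1 = p01/(p01+p10)
p01 = 0.6800, p10 = 0.7500
pi_0 = 0.5245

0.5245


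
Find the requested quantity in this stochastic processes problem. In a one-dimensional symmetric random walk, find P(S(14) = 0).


P(S(14) = 0) = C(14,7) / 4^7
= 3432 / 16384
= 0.2095

0.2095


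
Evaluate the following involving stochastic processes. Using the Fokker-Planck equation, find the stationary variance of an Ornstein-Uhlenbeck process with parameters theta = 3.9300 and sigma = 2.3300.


Stationary variance = sigma^2 / (2*theta)
= 2.3300^2 / (2*3.9300)
= 5.4289 / 7.8600
= 0.6907

0.6907


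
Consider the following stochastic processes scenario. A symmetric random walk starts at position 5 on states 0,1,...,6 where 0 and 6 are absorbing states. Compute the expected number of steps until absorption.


For symmetric RW on 0,...,N with absorbing barriers, E(i) = i*(N-i)
E(5) = 5 * 1 = 5

5


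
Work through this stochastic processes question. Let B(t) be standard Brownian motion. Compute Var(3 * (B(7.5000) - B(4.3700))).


Var(alpha*(B(t)-B(s))) = alpha^2 * (t-s)
= 3^2 * (7.5000 - 4.3700)
= 9 * 3.1300
= 28.1700

28.1700


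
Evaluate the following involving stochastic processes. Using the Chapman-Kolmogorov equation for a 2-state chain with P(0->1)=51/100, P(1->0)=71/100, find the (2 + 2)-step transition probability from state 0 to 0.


P^4 = P^2 * P^2
Computing via matrix multiplication of the transition matrix.
Entry (0,0) of P^4 = 0.5829

0.5829


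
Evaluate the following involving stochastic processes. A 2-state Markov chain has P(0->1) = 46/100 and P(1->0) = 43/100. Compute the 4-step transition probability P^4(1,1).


Computing P^4 by matrix multiplication.
P = [[0.5400, 0.4600], [0.4300, 0.5700]]
After raising P to the power 4:
P^4(1,1) = 0.5169

0.5169


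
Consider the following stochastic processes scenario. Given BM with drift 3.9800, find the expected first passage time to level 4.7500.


Expected first passage time = a/mu
= 4.7500/3.9800
= 1.1935

1.1935


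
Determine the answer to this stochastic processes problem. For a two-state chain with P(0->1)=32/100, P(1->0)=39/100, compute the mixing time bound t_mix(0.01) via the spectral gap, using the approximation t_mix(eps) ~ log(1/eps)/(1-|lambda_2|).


lambda_2 = |1 - p01 - p10| = |1 - 0.3200 - 0.3900| = 0.2900
t_mix ~ log(1/eps)/(1 - |lambda_2|)
= log(100)/(1 - 0.2900) = 4.6052/0.7100
= 6.4862

6.4862


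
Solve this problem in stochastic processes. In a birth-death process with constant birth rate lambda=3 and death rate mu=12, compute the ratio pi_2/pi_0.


For birth-death process, pi_n/pi_0 = (lambda/mu)^n
= (3/12)^2
= 0.0625

0.0625


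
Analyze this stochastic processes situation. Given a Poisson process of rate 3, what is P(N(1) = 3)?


P(N(t)=k) = (lambda*t)^k * exp(-lambda*t) / k!
lambda*t = 3
= 3^3 * exp(-3) / 3!
= 27 * 0.0498 / 6
= 0.2240

0.2240


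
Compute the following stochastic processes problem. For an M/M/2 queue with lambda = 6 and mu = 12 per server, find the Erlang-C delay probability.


a = lambda/mu = 0.5000
rho = a/c = 0.2500
Erlang-C formula applied:
C(c,a) = 0.1000

0.1000


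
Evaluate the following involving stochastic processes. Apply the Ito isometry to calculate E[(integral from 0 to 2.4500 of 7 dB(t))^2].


By Ito isometry: E[(int f dB)^2] = int f^2 dt
= 7^2 * 2.4500
= 49 * 2.4500 = 120.0500

120.0500


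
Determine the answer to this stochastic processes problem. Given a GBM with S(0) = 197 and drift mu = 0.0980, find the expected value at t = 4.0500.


E[S(t)] = S(0) * exp(mu * t)
= 197 * exp(0.0980 * 4.0500)
= 197 * 1.4872
= 292.9798

292.9798


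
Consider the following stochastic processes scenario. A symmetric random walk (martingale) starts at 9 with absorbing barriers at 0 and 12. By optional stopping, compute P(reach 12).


By optional stopping theorem: E(M at tau) = M(0) = 9
P(hit 12)*12 + P(hit 0)*0 = 9
P(hit 12) = (9 - 0)/(12 - 0) = 3/4 = 0.7500

0.7500


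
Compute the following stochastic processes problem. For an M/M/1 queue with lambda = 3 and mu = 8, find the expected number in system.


rho = 3/8 = 0.3750
L = rho/(1-rho)
= 0.3750/0.6250
= 0.6000

0.6000


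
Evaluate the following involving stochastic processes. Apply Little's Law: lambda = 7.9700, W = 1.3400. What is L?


Little's Law: L = lambda * W
= 7.9700 * 1.3400
= 10.6798

10.6798


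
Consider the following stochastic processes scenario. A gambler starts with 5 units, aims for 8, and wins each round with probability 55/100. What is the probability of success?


Gambler's ruin formula:
r = q/p = 0.4500/0.5500 = 0.8182
P(win) = (1 - r^i)/(1 - r^N)
= (1 - 0.8182^5)/(1 - 0.8182^8)
= 0.7925

0.7925


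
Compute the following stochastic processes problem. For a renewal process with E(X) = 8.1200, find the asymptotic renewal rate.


Long-run renewal rate = 1/E(X)
= 1/8.1200
= 0.1232

0.1232


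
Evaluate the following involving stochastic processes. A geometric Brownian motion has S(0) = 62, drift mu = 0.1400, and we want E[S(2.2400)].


E[S(t)] = S(0) * exp(mu * t)
= 62 * exp(0.1400 * 2.2400)
= 62 * 1.3683
= 84.8372

84.8372


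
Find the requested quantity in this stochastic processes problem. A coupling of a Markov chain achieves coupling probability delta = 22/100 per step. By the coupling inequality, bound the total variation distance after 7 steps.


TV distance bound <= (1-delta)^n
= (1 - 0.2200)^7
= 0.7800^7
= 0.1757

0.1757


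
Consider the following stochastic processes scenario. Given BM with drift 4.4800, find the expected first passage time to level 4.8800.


Expected first passage time = a/mu
= 4.8800/4.4800
= 1.0893

1.0893


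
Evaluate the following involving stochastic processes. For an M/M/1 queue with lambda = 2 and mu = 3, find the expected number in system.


rho = 2/3 = 0.6667
L = rho/(1-rho)
= 0.6667/0.3333
= 2.0000

2.0000


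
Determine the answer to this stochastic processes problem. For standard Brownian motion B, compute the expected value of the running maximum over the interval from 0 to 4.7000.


E(max B(s)) = sqrt(2t/pi)
= sqrt(2*4.7000/pi)
= sqrt(2.9921)
= 1.7298

1.7298


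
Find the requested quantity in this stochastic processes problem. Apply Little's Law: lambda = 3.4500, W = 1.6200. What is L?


Little's Law: L = lambda * W
= 3.4500 * 1.6200
= 5.5890

5.5890


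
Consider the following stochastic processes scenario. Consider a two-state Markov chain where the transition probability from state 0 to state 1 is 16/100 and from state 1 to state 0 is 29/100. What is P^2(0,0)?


Computing P^2 by matrix multiplication.
P = [[0.8400, 0.1600], [0.2900, 0.7100]]
After raising P to the power 2:
P^2(0,0) = 0.7520

0.7520


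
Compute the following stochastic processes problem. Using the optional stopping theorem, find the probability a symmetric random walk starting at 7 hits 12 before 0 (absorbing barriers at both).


By optional stopping theorem: E(M at tau) = M(0) = 7
P(hit 12)*12 + P(hit 0)*0 = 7
P(hit 12) = (7 - 0)/(12 - 0) = 7/12 = 0.5833

0.5833
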